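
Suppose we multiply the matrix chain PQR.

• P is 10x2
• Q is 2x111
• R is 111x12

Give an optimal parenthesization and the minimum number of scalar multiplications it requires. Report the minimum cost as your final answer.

2904

(P(QR)): cost 2904.
((PQ)R): cost 15540.
Optimal: (P(QR)) with cost 2904.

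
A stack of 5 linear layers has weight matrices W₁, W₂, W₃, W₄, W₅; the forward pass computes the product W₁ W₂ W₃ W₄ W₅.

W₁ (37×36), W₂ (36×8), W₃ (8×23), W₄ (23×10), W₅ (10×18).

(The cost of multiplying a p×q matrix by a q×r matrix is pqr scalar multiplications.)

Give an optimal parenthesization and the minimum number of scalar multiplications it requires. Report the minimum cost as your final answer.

19264

Adjacent pairs: W₁W₂ = 37·36·8 = 10656; W₂W₃ = 36·8·23 = 6624; W₃W₄ = 8·23·10 = 1840; W₄W₅ = 23·10·18 = 4140.
Length 3: W₁..W₃: k=1: 0+6624+37·36·23=37260; k=2: 10656+0+37·8·23=17464 → min 17464 | W₂..W₄: k=2: 0+1840+36·8·10=4720; k=3: 6624+0+36·23·10=14904 → min 4720 | W₃..W₅: k=3: 0+4140+8·23·18=7452; k=4: 1840+0+8·10·18=3280 → min 3280.
Length 4: W₁..W₄: k=1: 0+4720+37·36·10=18040; k=2: 10656+1840+37·8·10=15456; k=3: 17464+0+37·23·10=25974 → min 15456 | W₂..W₅: k=2: 0+3280+36·8·18=8464; k=3: 6624+4140+36·23·18=25668; k=4: 4720+0+36·10·18=11200 → min 8464.
Length 5: W₁..W₅: k=1: 0+8464+37·36·18=32440; k=2: 10656+3280+37·8·18=19264; k=3: 17464+4140+37·23·18=36922; k=4: 15456+0+37·10·18=22116 → min 19264.
Optimal parenthesization: ((W₁ W₂) ((W₃ W₄) W₅)) with cost 19264.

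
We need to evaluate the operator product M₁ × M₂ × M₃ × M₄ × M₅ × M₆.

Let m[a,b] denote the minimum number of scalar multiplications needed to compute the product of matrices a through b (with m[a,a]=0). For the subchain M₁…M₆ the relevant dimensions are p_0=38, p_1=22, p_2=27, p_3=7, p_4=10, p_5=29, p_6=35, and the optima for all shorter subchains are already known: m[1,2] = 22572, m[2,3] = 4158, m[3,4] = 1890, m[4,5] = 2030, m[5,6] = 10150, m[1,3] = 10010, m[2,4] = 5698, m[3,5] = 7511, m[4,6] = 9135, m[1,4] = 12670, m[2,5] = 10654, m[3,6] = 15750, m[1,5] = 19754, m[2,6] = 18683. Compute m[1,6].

m[1,6] = min over k∈[1,5] of m[1,k]+m[k+1,6]+p_{0}·p_k·p_{6}.
k=1: 0 + 18683 + 38·22·35 = 47943; k=2: 22572 + 15750 + 38·27·35 = 74232; k=3: 10010 + 9135 + 38·7·35 = 28455; k=4: 12670 + 10150 + 38·10·35 = 36120; k=5: 19754 + 0 + 38·29·35 = 58324.
Minimum: 28455 at k=3.

28455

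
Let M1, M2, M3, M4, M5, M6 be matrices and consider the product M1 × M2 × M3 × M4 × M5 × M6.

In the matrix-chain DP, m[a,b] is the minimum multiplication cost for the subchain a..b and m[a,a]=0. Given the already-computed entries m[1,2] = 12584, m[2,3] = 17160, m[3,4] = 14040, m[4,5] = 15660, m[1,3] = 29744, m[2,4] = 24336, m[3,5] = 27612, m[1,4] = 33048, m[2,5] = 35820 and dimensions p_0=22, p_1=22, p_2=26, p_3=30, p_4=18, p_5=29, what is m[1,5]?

44532

m[1,5] = min over k∈[1,4] of m[1,k]+m[k+1,5]+p_{0}·p_k·p_{5}.
k=1: 0 + 35820 + 22·22·29 = 49856; k=2: 12584 + 27612 + 22·26·29 = 56784; k=3: 29744 + 15660 + 22·30·29 = 64544; k=4: 33048 + 0 + 22·18·29 = 44532.
Minimum: 44532 at k=4.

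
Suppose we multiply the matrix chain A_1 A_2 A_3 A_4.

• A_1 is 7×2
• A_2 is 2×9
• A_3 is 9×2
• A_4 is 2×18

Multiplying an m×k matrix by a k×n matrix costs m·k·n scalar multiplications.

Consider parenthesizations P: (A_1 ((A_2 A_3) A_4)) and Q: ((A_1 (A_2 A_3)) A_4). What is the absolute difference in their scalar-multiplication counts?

44

Order P = (A_1 ((A_2 A_3) A_4)): (A_2 A_3): 2×9 by 9×2 → 2×2, cost 2·9·2 = 36; ((A_2 A_3) A_4): 2×2 by 2×18 → 2×18, cost 2·2·18 = 72; cumulative 108; (A_1 ((A_2 A_3) A_4)): 7×2 by 2×18 → 7×18, cost 7·2·18 = 252; cumulative 360. Total 360.
Order Q = ((A_1 (A_2 A_3)) A_4): (A_2 A_3): 2×9 by 9×2 → 2×2, cost 2·9·2 = 36; (A_1 (A_2 A_3)): 7×2 by 2×2 → 7×2, cost 7·2·2 = 28; cumulative 64; ((A_1 (A_2 A_3)) A_4): 7×2 by 2×18 → 7×18, cost 7·2·18 = 252; cumulative 316. Total 316.
Difference: |360 − 316| = 44.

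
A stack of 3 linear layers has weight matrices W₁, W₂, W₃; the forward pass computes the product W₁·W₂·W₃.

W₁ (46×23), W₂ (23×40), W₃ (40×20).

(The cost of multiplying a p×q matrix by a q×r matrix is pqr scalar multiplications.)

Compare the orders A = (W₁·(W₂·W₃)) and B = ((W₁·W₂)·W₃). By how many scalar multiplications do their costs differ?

39560

Order A = (W₁·(W₂·W₃)): (W₂·W₃): 23×40 by 40×20 → 23×20, cost 23·40·20 = 18400; (W₁·(W₂·W₃)): 46×23 by 23×20 → 46×20, cost 46·23·20 = 21160; cumulative 39560. Total 39560.
Order B = ((W₁·W₂)·W₃): (W₁·W₂): 46×23 by 23×40 → 46×40, cost 46·23·40 = 42320; ((W₁·W₂)·W₃): 46×40 by 40×20 → 46×20, cost 46·40·20 = 36800; cumulative 79120. Total 79120.
Difference: |39560 − 79120| = 39560.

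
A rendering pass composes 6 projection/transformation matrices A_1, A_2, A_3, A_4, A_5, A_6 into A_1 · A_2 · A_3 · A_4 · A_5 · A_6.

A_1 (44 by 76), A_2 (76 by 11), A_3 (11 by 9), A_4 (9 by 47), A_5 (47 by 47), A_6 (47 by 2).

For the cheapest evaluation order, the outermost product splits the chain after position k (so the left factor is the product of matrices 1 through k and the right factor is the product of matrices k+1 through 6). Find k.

Adjacent pairs: A_1A_2 = 44·76·11 = 36784; A_2A_3 = 76·11·9 = 7524; A_3A_4 = 11·9·47 = 4653; A_4A_5 = 9·47·47 = 19881; A_5A_6 = 47·47·2 = 4418.
Length 3: A_1..A_3: k=1: 0+7524+44·76·9=37620; k=2: 36784+0+44·11·9=41140 → min 37620 | A_2..A_4: k=2: 0+4653+76·11·47=43945; k=3: 7524+0+76·9·47=39672 → min 39672 | A_3..A_5: k=3: 0+19881+11·9·47=24534; k=4: 4653+0+11·47·47=28952 → min 24534 | A_4..A_6: k=4: 0+4418+9·47·2=5264; k=5: 19881+0+9·47·2=20727 → min 5264.
Length 4: A_1..A_4: k=1: 0+39672+44·76·47=196840; k=2: 36784+4653+44·11·47=64185; k=3: 37620+0+44·9·47=56232 → min 56232 | A_2..A_5: k=2: 0+24534+76·11·47=63826; k=3: 7524+19881+76·9·47=59553; k=4: 39672+0+76·47·47=207556 → min 59553 | A_3..A_6: k=3: 0+5264+11·9·2=5462; k=4: 4653+4418+11·47·2=10105; k=5: 24534+0+11·47·2=25568 → min 5462.
Length 5: A_1..A_5: k=1: 0+59553+44·76·47=216721; k=2: 36784+24534+44·11·47=84066; k=3: 37620+19881+44·9·47=76113; k=4: 56232+0+44·47·47=153428 → min 76113 | A_2..A_6: k=2: 0+5462+76·11·2=7134; k=3: 7524+5264+76·9·2=14156; k=4: 39672+4418+76·47·2=51234; k=5: 59553+0+76·47·2=66697 → min 7134.
Top-level splits: k=1: (A_1..A_1)·(A_2..A_6) → 0+7134+44·76·2 = 13822; k=2: (A_1..A_2)·(A_3..A_6) → 36784+5462+44·11·2 = 43214; k=3: (A_1..A_3)·(A_4..A_6) → 37620+5264+44·9·2 = 43676; k=4: (A_1..A_4)·(A_5..A_6) → 56232+4418+44·47·2 = 64786; k=5: (A_1..A_5)·(A_6..A_6) → 76113+0+44·47·2 = 80249.
Best split is after A_1, i.e. k = 1.

1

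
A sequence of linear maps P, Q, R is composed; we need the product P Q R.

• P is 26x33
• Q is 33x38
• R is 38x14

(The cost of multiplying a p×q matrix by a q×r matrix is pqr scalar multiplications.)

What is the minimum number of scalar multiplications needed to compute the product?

29568

Order (P (Q R)): (Q R): 33×38 by 38×14 → 33×14, cost 33·38·14 = 17556; (P (Q R)): 26×33 by 33×14 → 26×14, cost 26·33·14 = 12012; cumulative 29568. Total 29568.
Order ((P Q) R): (P Q): 26×33 by 33×38 → 26×38, cost 26·33·38 = 32604; ((P Q) R): 26×38 by 38×14 → 26×14, cost 26·38·14 = 13832; cumulative 46436. Total 46436.
Minimum: 29568.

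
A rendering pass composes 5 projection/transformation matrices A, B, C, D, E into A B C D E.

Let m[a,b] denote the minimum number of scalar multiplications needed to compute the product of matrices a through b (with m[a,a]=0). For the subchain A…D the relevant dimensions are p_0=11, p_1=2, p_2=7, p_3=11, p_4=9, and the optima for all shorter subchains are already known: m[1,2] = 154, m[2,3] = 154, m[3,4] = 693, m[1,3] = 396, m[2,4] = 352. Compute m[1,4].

m[1,4] = min over k∈[1,3] of m[1,k]+m[k+1,4]+p_{0}·p_k·p_{4}.
k=1: 0 + 352 + 11·2·9 = 550; k=2: 154 + 693 + 11·7·9 = 1540; k=3: 396 + 0 + 11·11·9 = 1485.
Minimum: 550 at k=1.

550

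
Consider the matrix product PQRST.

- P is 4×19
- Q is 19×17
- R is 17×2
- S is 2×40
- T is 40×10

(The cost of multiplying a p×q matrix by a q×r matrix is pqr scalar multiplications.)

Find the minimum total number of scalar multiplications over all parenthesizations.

Adjacent pairs: PQ = 4·19·17 = 1292; QR = 19·17·2 = 646; RS = 17·2·40 = 1360; ST = 2·40·10 = 800.
Length 3: P..R: k=1: 0+646+4·19·2=798; k=2: 1292+0+4·17·2=1428 → min 798 | Q..S: k=2: 0+1360+19·17·40=14280; k=3: 646+0+19·2·40=2166 → min 2166 | R..T: k=3: 0+800+17·2·10=1140; k=4: 1360+0+17·40·10=8160 → min 1140.
Length 4: P..S: k=1: 0+2166+4·19·40=5206; k=2: 1292+1360+4·17·40=5372; k=3: 798+0+4·2·40=1118 → min 1118 | Q..T: k=2: 0+1140+19·17·10=4370; k=3: 646+800+19·2·10=1826; k=4: 2166+0+19·40·10=9766 → min 1826.
Length 5: P..T: k=1: 0+1826+4·19·10=2586; k=2: 1292+1140+4·17·10=3112; k=3: 798+800+4·2·10=1678; k=4: 1118+0+4·40·10=2718 → min 1678.
Optimal order: ((P(QR))(ST)) with cost 1678.

1678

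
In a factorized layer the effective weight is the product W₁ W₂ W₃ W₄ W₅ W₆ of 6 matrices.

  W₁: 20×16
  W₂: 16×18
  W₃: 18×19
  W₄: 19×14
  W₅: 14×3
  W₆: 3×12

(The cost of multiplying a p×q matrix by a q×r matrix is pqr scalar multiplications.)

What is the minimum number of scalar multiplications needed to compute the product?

Adjacent pairs: W₁W₂ = 20·16·18 = 5760; W₂W₃ = 16·18·19 = 5472; W₃W₄ = 18·19·14 = 4788; W₄W₅ = 19·14·3 = 798; W₅W₆ = 14·3·12 = 504.
Length 3: W₁..W₃: k=1: 0+5472+20·16·19=11552; k=2: 5760+0+20·18·19=12600 → min 11552 | W₂..W₄: k=2: 0+4788+16·18·14=8820; k=3: 5472+0+16·19·14=9728 → min 8820 | W₃..W₅: k=3: 0+798+18·19·3=1824; k=4: 4788+0+18·14·3=5544 → min 1824 | W₄..W₆: k=4: 0+504+19·14·12=3696; k=5: 798+0+19·3·12=1482 → min 1482.
Length 4: W₁..W₄: k=1: 0+8820+20·16·14=13300; k=2: 5760+4788+20·18·14=15588; k=3: 11552+0+20·19·14=16872 → min 13300 | W₂..W₅: k=2: 0+1824+16·18·3=2688; k=3: 5472+798+16·19·3=7182; k=4: 8820+0+16·14·3=9492 → min 2688 | W₃..W₆: k=3: 0+1482+18·19·12=5586; k=4: 4788+504+18·14·12=8316; k=5: 1824+0+18·3·12=2472 → min 2472.
Length 5: W₁..W₅: k=1: 0+2688+20·16·3=3648; k=2: 5760+1824+20·18·3=8664; k=3: 11552+798+20·19·3=13490; k=4: 13300+0+20·14·3=14140 → min 3648 | W₂..W₆: k=2: 0+2472+16·18·12=5928; k=3: 5472+1482+16·19·12=10602; k=4: 8820+504+16·14·12=12012; k=5: 2688+0+16·3·12=3264 → min 3264.
Length 6: W₁..W₆: k=1: 0+3264+20·16·12=7104; k=2: 5760+2472+20·18·12=12552; k=3: 11552+1482+20·19·12=17594; k=4: 13300+504+20·14·12=17164; k=5: 3648+0+20·3·12=4368 → min 4368.
Optimal order: ((W₁ (W₂ (W₃ (W₄ W₅)))) W₆) with cost 4368.

4368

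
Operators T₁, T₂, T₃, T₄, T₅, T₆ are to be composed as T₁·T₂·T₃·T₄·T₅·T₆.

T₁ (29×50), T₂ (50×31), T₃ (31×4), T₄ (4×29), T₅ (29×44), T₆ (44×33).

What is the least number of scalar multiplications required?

26740

Adjacent pairs: T₁T₂ = 29·50·31 = 44950; T₂T₃ = 50·31·4 = 6200; T₃T₄ = 31·4·29 = 3596; T₄T₅ = 4·29·44 = 5104; T₅T₆ = 29·44·33 = 42108.
Length 3: T₁..T₃: k=1: 0+6200+29·50·4=12000; k=2: 44950+0+29·31·4=48546 → min 12000 | T₂..T₄: k=2: 0+3596+50·31·29=48546; k=3: 6200+0+50·4·29=12000 → min 12000 | T₃..T₅: k=3: 0+5104+31·4·44=10560; k=4: 3596+0+31·29·44=43152 → min 10560 | T₄..T₆: k=4: 0+42108+4·29·33=45936; k=5: 5104+0+4·44·33=10912 → min 10912.
Length 4: T₁..T₄: k=1: 0+12000+29·50·29=54050; k=2: 44950+3596+29·31·29=74617; k=3: 12000+0+29·4·29=15364 → min 15364 | T₂..T₅: k=2: 0+10560+50·31·44=78760; k=3: 6200+5104+50·4·44=20104; k=4: 12000+0+50·29·44=75800 → min 20104 | T₃..T₆: k=3: 0+10912+31·4·33=15004; k=4: 3596+42108+31·29·33=75371; k=5: 10560+0+31·44·33=55572 → min 15004.
Length 5: T₁..T₅: k=1: 0+20104+29·50·44=83904; k=2: 44950+10560+29·31·44=95066; k=3: 12000+5104+29·4·44=22208; k=4: 15364+0+29·29·44=52368 → min 22208 | T₂..T₆: k=2: 0+15004+50·31·33=66154; k=3: 6200+10912+50·4·33=23712; k=4: 12000+42108+50·29·33=101958; k=5: 20104+0+50·44·33=92704 → min 23712.
Length 6: T₁..T₆: k=1: 0+23712+29·50·33=71562; k=2: 44950+15004+29·31·33=89621; k=3: 12000+10912+29·4·33=26740; k=4: 15364+42108+29·29·33=85225; k=5: 22208+0+29·44·33=64316 → min 26740.
Optimal order: ((T₁·(T₂·T₃))·((T₄·T₅)·T₆)) with cost 26740.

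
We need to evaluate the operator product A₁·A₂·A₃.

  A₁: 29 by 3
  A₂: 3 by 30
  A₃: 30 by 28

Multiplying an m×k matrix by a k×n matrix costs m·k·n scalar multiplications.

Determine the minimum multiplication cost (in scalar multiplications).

Order (A₁·(A₂·A₃)): (A₂·A₃): 3×30 by 30×28 → 3×28, cost 3·30·28 = 2520; (A₁·(A₂·A₃)): 29×3 by 3×28 → 29×28, cost 29·3·28 = 2436; cumulative 4956. Total 4956.
Order ((A₁·A₂)·A₃): (A₁·A₂): 29×3 by 3×30 → 29×30, cost 29·3·30 = 2610; ((A₁·A₂)·A₃): 29×30 by 30×28 → 29×28, cost 29·30·28 = 24360; cumulative 26970. Total 26970.
Minimum: 4956.

4956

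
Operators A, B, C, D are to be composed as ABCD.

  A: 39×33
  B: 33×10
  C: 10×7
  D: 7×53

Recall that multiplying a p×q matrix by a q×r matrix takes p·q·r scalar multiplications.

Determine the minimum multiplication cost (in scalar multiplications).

Adjacent pairs: AB = 39·33·10 = 12870; BC = 33·10·7 = 2310; CD = 10·7·53 = 3710.
Length 3: A..C: k=1: 0+2310+39·33·7=11319; k=2: 12870+0+39·10·7=15600 → min 11319 | B..D: k=2: 0+3710+33·10·53=21200; k=3: 2310+0+33·7·53=14553 → min 14553.
Length 4: A..D: k=1: 0+14553+39·33·53=82764; k=2: 12870+3710+39·10·53=37250; k=3: 11319+0+39·7·53=25788 → min 25788.
Optimal order: ((A(BC))D) with cost 25788.

25788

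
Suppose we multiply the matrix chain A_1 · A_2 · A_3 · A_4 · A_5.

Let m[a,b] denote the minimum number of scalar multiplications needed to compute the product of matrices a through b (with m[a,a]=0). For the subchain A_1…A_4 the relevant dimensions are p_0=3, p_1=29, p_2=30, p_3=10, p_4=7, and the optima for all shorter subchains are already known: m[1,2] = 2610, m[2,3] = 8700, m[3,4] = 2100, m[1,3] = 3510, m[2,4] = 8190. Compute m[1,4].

3720

m[1,4] = min over k∈[1,3] of m[1,k]+m[k+1,4]+p_{0}·p_k·p_{4}.
k=1: 0 + 8190 + 3·29·7 = 8799; k=2: 2610 + 2100 + 3·30·7 = 5340; k=3: 3510 + 0 + 3·10·7 = 3720.
Minimum: 3720 at k=3.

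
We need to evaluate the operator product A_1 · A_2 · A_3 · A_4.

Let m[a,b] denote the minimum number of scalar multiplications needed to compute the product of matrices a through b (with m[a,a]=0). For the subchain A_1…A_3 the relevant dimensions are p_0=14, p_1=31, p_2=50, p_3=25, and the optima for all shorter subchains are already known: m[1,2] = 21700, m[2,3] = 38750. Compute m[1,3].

39200

m[1,3] = min over k∈[1,2] of m[1,k]+m[k+1,3]+p_{0}·p_k·p_{3}.
k=1: 0 + 38750 + 14·31·25 = 49600; k=2: 21700 + 0 + 14·50·25 = 39200.
Minimum: 39200 at k=2.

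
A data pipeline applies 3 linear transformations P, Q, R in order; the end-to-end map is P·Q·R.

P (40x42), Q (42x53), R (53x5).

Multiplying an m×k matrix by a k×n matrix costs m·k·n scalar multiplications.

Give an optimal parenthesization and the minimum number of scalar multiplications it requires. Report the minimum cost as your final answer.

19530

(P·(Q·R)): cost 19530.
((P·Q)·R): cost 99640.
Optimal: (P·(Q·R)) with cost 19530.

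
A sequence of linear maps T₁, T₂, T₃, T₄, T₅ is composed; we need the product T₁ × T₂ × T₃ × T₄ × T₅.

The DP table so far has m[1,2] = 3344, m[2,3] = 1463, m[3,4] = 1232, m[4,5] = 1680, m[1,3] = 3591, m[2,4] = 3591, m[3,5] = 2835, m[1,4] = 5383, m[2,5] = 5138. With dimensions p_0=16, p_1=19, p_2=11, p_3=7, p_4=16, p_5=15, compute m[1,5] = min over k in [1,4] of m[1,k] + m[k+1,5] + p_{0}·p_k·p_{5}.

6951

m[1,5] = min over k∈[1,4] of m[1,k]+m[k+1,5]+p_{0}·p_k·p_{5}.
k=1: 0 + 5138 + 16·19·15 = 9698; k=2: 3344 + 2835 + 16·11·15 = 8819; k=3: 3591 + 1680 + 16·7·15 = 6951; k=4: 5383 + 0 + 16·16·15 = 9223.
Minimum: 6951 at k=3.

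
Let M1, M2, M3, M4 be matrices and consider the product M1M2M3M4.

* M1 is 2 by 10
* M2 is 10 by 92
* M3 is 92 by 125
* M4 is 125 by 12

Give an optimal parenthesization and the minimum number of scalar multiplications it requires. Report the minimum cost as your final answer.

Adjacent pairs: M1M2 = 2·10·92 = 1840; M2M3 = 10·92·125 = 115000; M3M4 = 92·125·12 = 138000.
Length 3: M1..M3: k=1: 0+115000+2·10·125=117500; k=2: 1840+0+2·92·125=24840 → min 24840 | M2..M4: k=2: 0+138000+10·92·12=149040; k=3: 115000+0+10·125·12=130000 → min 130000.
Length 4: M1..M4: k=1: 0+130000+2·10·12=130240; k=2: 1840+138000+2·92·12=142048; k=3: 24840+0+2·125·12=27840 → min 27840.
Optimal parenthesization: (((M1M2)M3)M4) with cost 27840.

27840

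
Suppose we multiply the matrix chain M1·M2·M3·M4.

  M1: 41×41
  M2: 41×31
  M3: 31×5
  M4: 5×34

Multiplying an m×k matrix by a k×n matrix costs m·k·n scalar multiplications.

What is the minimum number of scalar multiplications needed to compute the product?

Adjacent pairs: M1M2 = 41·41·31 = 52111; M2M3 = 41·31·5 = 6355; M3M4 = 31·5·34 = 5270.
Length 3: M1..M3: k=1: 0+6355+41·41·5=14760; k=2: 52111+0+41·31·5=58466 → min 14760 | M2..M4: k=2: 0+5270+41·31·34=48484; k=3: 6355+0+41·5·34=13325 → min 13325.
Length 4: M1..M4: k=1: 0+13325+41·41·34=70479; k=2: 52111+5270+41·31·34=100595; k=3: 14760+0+41·5·34=21730 → min 21730.
Optimal order: ((M1·(M2·M3))·M4) with cost 21730.

21730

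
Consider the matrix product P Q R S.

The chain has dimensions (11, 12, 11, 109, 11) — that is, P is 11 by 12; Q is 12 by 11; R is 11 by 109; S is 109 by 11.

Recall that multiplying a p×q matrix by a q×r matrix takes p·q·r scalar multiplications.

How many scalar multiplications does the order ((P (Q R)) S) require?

41965

(Q R): 12×11 by 11×109 → 12×109, cost 12·11·109 = 14388
(P (Q R)): 11×12 by 12×109 → 11×109, cost 11·12·109 = 14388; cumulative 28776
((P (Q R)) S): 11×109 by 109×11 → 11×11, cost 11·109·11 = 13189; cumulative 41965
Total: 41965 scalar multiplications.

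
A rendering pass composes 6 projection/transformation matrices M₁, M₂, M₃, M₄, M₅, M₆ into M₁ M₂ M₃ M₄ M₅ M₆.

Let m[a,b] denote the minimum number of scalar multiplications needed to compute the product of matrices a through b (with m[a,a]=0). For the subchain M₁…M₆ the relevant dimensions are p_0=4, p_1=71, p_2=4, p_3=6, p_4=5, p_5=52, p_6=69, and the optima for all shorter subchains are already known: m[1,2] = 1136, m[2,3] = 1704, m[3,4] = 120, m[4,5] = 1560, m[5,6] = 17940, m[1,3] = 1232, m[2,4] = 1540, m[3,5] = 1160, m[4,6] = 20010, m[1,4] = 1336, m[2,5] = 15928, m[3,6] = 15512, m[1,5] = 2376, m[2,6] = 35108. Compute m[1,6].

16728

m[1,6] = min over k∈[1,5] of m[1,k]+m[k+1,6]+p_{0}·p_k·p_{6}.
k=1: 0 + 35108 + 4·71·69 = 54704; k=2: 1136 + 15512 + 4·4·69 = 17752; k=3: 1232 + 20010 + 4·6·69 = 22898; k=4: 1336 + 17940 + 4·5·69 = 20656; k=5: 2376 + 0 + 4·52·69 = 16728.
Minimum: 16728 at k=5.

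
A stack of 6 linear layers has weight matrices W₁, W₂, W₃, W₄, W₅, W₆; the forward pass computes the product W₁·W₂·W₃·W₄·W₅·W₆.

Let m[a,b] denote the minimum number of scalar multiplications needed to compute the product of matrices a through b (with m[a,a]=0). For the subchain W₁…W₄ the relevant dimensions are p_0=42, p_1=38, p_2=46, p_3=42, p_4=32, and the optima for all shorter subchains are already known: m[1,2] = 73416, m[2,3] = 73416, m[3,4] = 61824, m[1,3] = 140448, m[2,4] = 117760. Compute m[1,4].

m[1,4] = min over k∈[1,3] of m[1,k]+m[k+1,4]+p_{0}·p_k·p_{4}.
k=1: 0 + 117760 + 42·38·32 = 168832; k=2: 73416 + 61824 + 42·46·32 = 197064; k=3: 140448 + 0 + 42·42·32 = 196896.
Minimum: 168832 at k=1.

168832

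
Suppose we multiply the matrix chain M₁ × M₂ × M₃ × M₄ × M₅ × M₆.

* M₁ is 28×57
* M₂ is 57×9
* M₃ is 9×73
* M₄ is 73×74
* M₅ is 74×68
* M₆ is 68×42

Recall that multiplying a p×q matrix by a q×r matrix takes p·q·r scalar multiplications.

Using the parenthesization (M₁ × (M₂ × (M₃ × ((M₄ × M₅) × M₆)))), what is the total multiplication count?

691996

(M₄ × M₅): 73×74 by 74×68 → 73×68, cost 73·74·68 = 367336
((M₄ × M₅) × M₆): 73×68 by 68×42 → 73×42, cost 73·68·42 = 208488; cumulative 575824
(M₃ × ((M₄ × M₅) × M₆)): 9×73 by 73×42 → 9×42, cost 9·73·42 = 27594; cumulative 603418
(M₂ × (M₃ × ((M₄ × M₅) × M₆))): 57×9 by 9×42 → 57×42, cost 57·9·42 = 21546; cumulative 624964
(M₁ × (M₂ × (M₃ × ((M₄ × M₅) × M₆)))): 28×57 by 57×42 → 28×42, cost 28·57·42 = 67032; cumulative 691996
Total: 691996 scalar multiplications.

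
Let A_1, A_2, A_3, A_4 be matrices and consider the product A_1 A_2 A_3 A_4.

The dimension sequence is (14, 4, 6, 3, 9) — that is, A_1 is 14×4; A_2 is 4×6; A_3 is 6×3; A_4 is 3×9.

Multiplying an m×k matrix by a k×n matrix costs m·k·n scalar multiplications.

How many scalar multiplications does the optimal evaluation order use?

Adjacent pairs: A_1A_2 = 14·4·6 = 336; A_2A_3 = 4·6·3 = 72; A_3A_4 = 6·3·9 = 162.
Length 3: A_1..A_3: k=1: 0+72+14·4·3=240; k=2: 336+0+14·6·3=588 → min 240 | A_2..A_4: k=2: 0+162+4·6·9=378; k=3: 72+0+4·3·9=180 → min 180.
Length 4: A_1..A_4: k=1: 0+180+14·4·9=684; k=2: 336+162+14·6·9=1254; k=3: 240+0+14·3·9=618 → min 618.
Optimal order: ((A_1 (A_2 A_3)) A_4) with cost 618.

618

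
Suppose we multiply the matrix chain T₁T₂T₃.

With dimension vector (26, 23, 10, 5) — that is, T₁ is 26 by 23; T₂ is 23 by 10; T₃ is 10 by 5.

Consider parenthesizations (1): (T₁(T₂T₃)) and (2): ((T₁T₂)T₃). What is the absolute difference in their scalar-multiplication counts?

3140

Order (1) = (T₁(T₂T₃)): (T₂T₃): 23×10 by 10×5 → 23×5, cost 23·10·5 = 1150; (T₁(T₂T₃)): 26×23 by 23×5 → 26×5, cost 26·23·5 = 2990; cumulative 4140. Total 4140.
Order (2) = ((T₁T₂)T₃): (T₁T₂): 26×23 by 23×10 → 26×10, cost 26·23·10 = 5980; ((T₁T₂)T₃): 26×10 by 10×5 → 26×5, cost 26·10·5 = 1300; cumulative 7280. Total 7280.
Difference: |4140 − 7280| = 3140.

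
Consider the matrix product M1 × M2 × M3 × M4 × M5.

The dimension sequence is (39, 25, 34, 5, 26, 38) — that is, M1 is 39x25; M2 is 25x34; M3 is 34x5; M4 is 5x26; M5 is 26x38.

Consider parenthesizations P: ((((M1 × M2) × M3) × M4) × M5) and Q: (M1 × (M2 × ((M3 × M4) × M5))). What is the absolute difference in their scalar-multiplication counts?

23980

Order P = ((((M1 × M2) × M3) × M4) × M5): (M1 × M2): 39×25 by 25×34 → 39×34, cost 39·25·34 = 33150; ((M1 × M2) × M3): 39×34 by 34×5 → 39×5, cost 39·34·5 = 6630; cumulative 39780; (((M1 × M2) × M3) × M4): 39×5 by 5×26 → 39×26, cost 39·5·26 = 5070; cumulative 44850; ((((M1 × M2) × M3) × M4) × M5): 39×26 by 26×38 → 39×38, cost 39·26·38 = 38532; cumulative 83382. Total 83382.
Order Q = (M1 × (M2 × ((M3 × M4) × M5))): (M3 × M4): 34×5 by 5×26 → 34×26, cost 34·5·26 = 4420; ((M3 × M4) × M5): 34×26 by 26×38 → 34×38, cost 34·26·38 = 33592; cumulative 38012; (M2 × ((M3 × M4) × M5)): 25×34 by 34×38 → 25×38, cost 25·34·38 = 32300; cumulative 70312; (M1 × (M2 × ((M3 × M4) × M5))): 39×25 by 25×38 → 39×38, cost 39·25·38 = 37050; cumulative 107362. Total 107362.
Difference: |83382 − 107362| = 23980.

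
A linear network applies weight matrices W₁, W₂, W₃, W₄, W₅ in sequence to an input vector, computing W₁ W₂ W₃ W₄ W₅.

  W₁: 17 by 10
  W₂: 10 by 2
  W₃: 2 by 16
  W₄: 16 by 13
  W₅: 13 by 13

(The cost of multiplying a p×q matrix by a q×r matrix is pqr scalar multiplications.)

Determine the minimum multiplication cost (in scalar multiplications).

1536

Adjacent pairs: W₁W₂ = 17·10·2 = 340; W₂W₃ = 10·2·16 = 320; W₃W₄ = 2·16·13 = 416; W₄W₅ = 16·13·13 = 2704.
Length 3: W₁..W₃: k=1: 0+320+17·10·16=3040; k=2: 340+0+17·2·16=884 → min 884 | W₂..W₄: k=2: 0+416+10·2·13=676; k=3: 320+0+10·16·13=2400 → min 676 | W₃..W₅: k=3: 0+2704+2·16·13=3120; k=4: 416+0+2·13·13=754 → min 754.
Length 4: W₁..W₄: k=1: 0+676+17·10·13=2886; k=2: 340+416+17·2·13=1198; k=3: 884+0+17·16·13=4420 → min 1198 | W₂..W₅: k=2: 0+754+10·2·13=1014; k=3: 320+2704+10·16·13=5104; k=4: 676+0+10·13·13=2366 → min 1014.
Length 5: W₁..W₅: k=1: 0+1014+17·10·13=3224; k=2: 340+754+17·2·13=1536; k=3: 884+2704+17·16·13=7124; k=4: 1198+0+17·13·13=4071 → min 1536.
Optimal order: ((W₁ W₂) ((W₃ W₄) W₅)) with cost 1536.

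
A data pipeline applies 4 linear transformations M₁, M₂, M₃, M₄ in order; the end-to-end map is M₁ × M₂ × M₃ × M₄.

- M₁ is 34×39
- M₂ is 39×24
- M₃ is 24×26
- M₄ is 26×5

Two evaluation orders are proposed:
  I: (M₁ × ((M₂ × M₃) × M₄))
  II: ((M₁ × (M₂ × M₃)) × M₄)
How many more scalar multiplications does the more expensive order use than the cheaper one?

27196

Order I = (M₁ × ((M₂ × M₃) × M₄)): (M₂ × M₃): 39×24 by 24×26 → 39×26, cost 39·24·26 = 24336; ((M₂ × M₃) × M₄): 39×26 by 26×5 → 39×5, cost 39·26·5 = 5070; cumulative 29406; (M₁ × ((M₂ × M₃) × M₄)): 34×39 by 39×5 → 34×5, cost 34·39·5 = 6630; cumulative 36036. Total 36036.
Order II = ((M₁ × (M₂ × M₃)) × M₄): (M₂ × M₃): 39×24 by 24×26 → 39×26, cost 39·24·26 = 24336; (M₁ × (M₂ × M₃)): 34×39 by 39×26 → 34×26, cost 34·39·26 = 34476; cumulative 58812; ((M₁ × (M₂ × M₃)) × M₄): 34×26 by 26×5 → 34×5, cost 34·26·5 = 4420; cumulative 63232. Total 63232.
Difference: |36036 − 63232| = 27196.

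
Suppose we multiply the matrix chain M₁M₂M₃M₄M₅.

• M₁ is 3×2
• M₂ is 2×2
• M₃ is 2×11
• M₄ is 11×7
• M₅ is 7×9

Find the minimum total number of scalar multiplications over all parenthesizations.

346

Adjacent pairs: M₁M₂ = 3·2·2 = 12; M₂M₃ = 2·2·11 = 44; M₃M₄ = 2·11·7 = 154; M₄M₅ = 11·7·9 = 693.
Length 3: M₁..M₃: k=1: 0+44+3·2·11=110; k=2: 12+0+3·2·11=78 → min 78 | M₂..M₄: k=2: 0+154+2·2·7=182; k=3: 44+0+2·11·7=198 → min 182 | M₃..M₅: k=3: 0+693+2·11·9=891; k=4: 154+0+2·7·9=280 → min 280.
Length 4: M₁..M₄: k=1: 0+182+3·2·7=224; k=2: 12+154+3·2·7=208; k=3: 78+0+3·11·7=309 → min 208 | M₂..M₅: k=2: 0+280+2·2·9=316; k=3: 44+693+2·11·9=935; k=4: 182+0+2·7·9=308 → min 308.
Length 5: M₁..M₅: k=1: 0+308+3·2·9=362; k=2: 12+280+3·2·9=346; k=3: 78+693+3·11·9=1068; k=4: 208+0+3·7·9=397 → min 346.
Optimal order: ((M₁M₂)((M₃M₄)M₅)) with cost 346.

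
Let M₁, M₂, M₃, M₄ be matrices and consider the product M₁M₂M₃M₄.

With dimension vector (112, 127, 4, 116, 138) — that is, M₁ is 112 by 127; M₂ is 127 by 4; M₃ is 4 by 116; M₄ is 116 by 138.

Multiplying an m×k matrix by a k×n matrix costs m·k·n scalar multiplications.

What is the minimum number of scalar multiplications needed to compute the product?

Adjacent pairs: M₁M₂ = 112·127·4 = 56896; M₂M₃ = 127·4·116 = 58928; M₃M₄ = 4·116·138 = 64032.
Length 3: M₁..M₃: k=1: 0+58928+112·127·116=1708912; k=2: 56896+0+112·4·116=108864 → min 108864 | M₂..M₄: k=2: 0+64032+127·4·138=134136; k=3: 58928+0+127·116·138=2091944 → min 134136.
Length 4: M₁..M₄: k=1: 0+134136+112·127·138=2097048; k=2: 56896+64032+112·4·138=182752; k=3: 108864+0+112·116·138=1901760 → min 182752.
Optimal order: ((M₁M₂)(M₃M₄)) with cost 182752.

182752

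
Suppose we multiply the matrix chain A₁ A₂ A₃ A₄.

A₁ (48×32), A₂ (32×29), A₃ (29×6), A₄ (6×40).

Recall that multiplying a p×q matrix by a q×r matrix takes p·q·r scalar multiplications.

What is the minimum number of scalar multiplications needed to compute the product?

Adjacent pairs: A₁A₂ = 48·32·29 = 44544; A₂A₃ = 32·29·6 = 5568; A₃A₄ = 29·6·40 = 6960.
Length 3: A₁..A₃: k=1: 0+5568+48·32·6=14784; k=2: 44544+0+48·29·6=52896 → min 14784 | A₂..A₄: k=2: 0+6960+32·29·40=44080; k=3: 5568+0+32·6·40=13248 → min 13248.
Length 4: A₁..A₄: k=1: 0+13248+48·32·40=74688; k=2: 44544+6960+48·29·40=107184; k=3: 14784+0+48·6·40=26304 → min 26304.
Optimal order: ((A₁ (A₂ A₃)) A₄) with cost 26304.

26304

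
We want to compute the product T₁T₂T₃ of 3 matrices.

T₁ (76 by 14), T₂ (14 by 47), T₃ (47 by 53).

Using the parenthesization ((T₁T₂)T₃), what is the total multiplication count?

239324

(T₁T₂): 76×14 by 14×47 → 76×47, cost 76·14·47 = 50008
((T₁T₂)T₃): 76×47 by 47×53 → 76×53, cost 76·47·53 = 189316; cumulative 239324
Total: 239324 scalar multiplications.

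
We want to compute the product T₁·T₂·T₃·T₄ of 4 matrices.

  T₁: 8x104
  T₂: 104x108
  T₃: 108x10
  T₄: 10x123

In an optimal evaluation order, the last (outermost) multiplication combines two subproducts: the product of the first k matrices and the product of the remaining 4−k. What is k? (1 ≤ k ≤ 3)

Adjacent pairs: T₁T₂ = 8·104·108 = 89856; T₂T₃ = 104·108·10 = 112320; T₃T₄ = 108·10·123 = 132840.
Length 3: T₁..T₃: k=1: 0+112320+8·104·10=120640; k=2: 89856+0+8·108·10=98496 → min 98496 | T₂..T₄: k=2: 0+132840+104·108·123=1514376; k=3: 112320+0+104·10·123=240240 → min 240240.
Top-level splits: k=1: (T₁..T₁)·(T₂..T₄) → 0+240240+8·104·123 = 342576; k=2: (T₁..T₂)·(T₃..T₄) → 89856+132840+8·108·123 = 328968; k=3: (T₁..T₃)·(T₄..T₄) → 98496+0+8·10·123 = 108336.
Best split is after T₃, i.e. k = 3.

3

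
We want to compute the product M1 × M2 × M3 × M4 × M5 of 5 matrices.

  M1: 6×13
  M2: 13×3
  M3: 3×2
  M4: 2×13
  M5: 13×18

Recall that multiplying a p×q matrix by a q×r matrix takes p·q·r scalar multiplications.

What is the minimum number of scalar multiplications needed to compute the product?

Adjacent pairs: M1M2 = 6·13·3 = 234; M2M3 = 13·3·2 = 78; M3M4 = 3·2·13 = 78; M4M5 = 2·13·18 = 468.
Length 3: M1..M3: k=1: 0+78+6·13·2=234; k=2: 234+0+6·3·2=270 → min 234 | M2..M4: k=2: 0+78+13·3·13=585; k=3: 78+0+13·2·13=416 → min 416 | M3..M5: k=3: 0+468+3·2·18=576; k=4: 78+0+3·13·18=780 → min 576.
Length 4: M1..M4: k=1: 0+416+6·13·13=1430; k=2: 234+78+6·3·13=546; k=3: 234+0+6·2·13=390 → min 390 | M2..M5: k=2: 0+576+13·3·18=1278; k=3: 78+468+13·2·18=1014; k=4: 416+0+13·13·18=3458 → min 1014.
Length 5: M1..M5: k=1: 0+1014+6·13·18=2418; k=2: 234+576+6·3·18=1134; k=3: 234+468+6·2·18=918; k=4: 390+0+6·13·18=1794 → min 918.
Optimal order: ((M1 × (M2 × M3)) × (M4 × M5)) with cost 918.

918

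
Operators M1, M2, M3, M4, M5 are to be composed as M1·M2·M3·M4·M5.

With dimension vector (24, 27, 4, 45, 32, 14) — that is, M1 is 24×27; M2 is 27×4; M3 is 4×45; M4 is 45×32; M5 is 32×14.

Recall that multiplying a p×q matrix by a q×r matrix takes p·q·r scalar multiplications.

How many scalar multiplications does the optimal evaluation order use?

Adjacent pairs: M1M2 = 24·27·4 = 2592; M2M3 = 27·4·45 = 4860; M3M4 = 4·45·32 = 5760; M4M5 = 45·32·14 = 20160.
Length 3: M1..M3: k=1: 0+4860+24·27·45=34020; k=2: 2592+0+24·4·45=6912 → min 6912 | M2..M4: k=2: 0+5760+27·4·32=9216; k=3: 4860+0+27·45·32=43740 → min 9216 | M3..M5: k=3: 0+20160+4·45·14=22680; k=4: 5760+0+4·32·14=7552 → min 7552.
Length 4: M1..M4: k=1: 0+9216+24·27·32=29952; k=2: 2592+5760+24·4·32=11424; k=3: 6912+0+24·45·32=41472 → min 11424 | M2..M5: k=2: 0+7552+27·4·14=9064; k=3: 4860+20160+27·45·14=42030; k=4: 9216+0+27·32·14=21312 → min 9064.
Length 5: M1..M5: k=1: 0+9064+24·27·14=18136; k=2: 2592+7552+24·4·14=11488; k=3: 6912+20160+24·45·14=42192; k=4: 11424+0+24·32·14=22176 → min 11488.
Optimal order: ((M1·M2)·((M3·M4)·M5)) with cost 11488.

11488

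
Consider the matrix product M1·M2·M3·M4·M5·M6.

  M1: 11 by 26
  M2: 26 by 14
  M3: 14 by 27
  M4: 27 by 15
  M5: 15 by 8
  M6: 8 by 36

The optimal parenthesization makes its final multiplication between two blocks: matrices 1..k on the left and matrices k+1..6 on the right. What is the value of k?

5

Adjacent pairs: M1M2 = 11·26·14 = 4004; M2M3 = 26·14·27 = 9828; M3M4 = 14·27·15 = 5670; M4M5 = 27·15·8 = 3240; M5M6 = 15·8·36 = 4320.
Length 3: M1..M3: k=1: 0+9828+11·26·27=17550; k=2: 4004+0+11·14·27=8162 → min 8162 | M2..M4: k=2: 0+5670+26·14·15=11130; k=3: 9828+0+26·27·15=20358 → min 11130 | M3..M5: k=3: 0+3240+14·27·8=6264; k=4: 5670+0+14·15·8=7350 → min 6264 | M4..M6: k=4: 0+4320+27·15·36=18900; k=5: 3240+0+27·8·36=11016 → min 11016.
Length 4: M1..M4: k=1: 0+11130+11·26·15=15420; k=2: 4004+5670+11·14·15=11984; k=3: 8162+0+11·27·15=12617 → min 11984 | M2..M5: k=2: 0+6264+26·14·8=9176; k=3: 9828+3240+26·27·8=18684; k=4: 11130+0+26·15·8=14250 → min 9176 | M3..M6: k=3: 0+11016+14·27·36=24624; k=4: 5670+4320+14·15·36=17550; k=5: 6264+0+14·8·36=10296 → min 10296.
Length 5: M1..M5: k=1: 0+9176+11·26·8=11464; k=2: 4004+6264+11·14·8=11500; k=3: 8162+3240+11·27·8=13778; k=4: 11984+0+11·15·8=13304 → min 11464 | M2..M6: k=2: 0+10296+26·14·36=23400; k=3: 9828+11016+26·27·36=46116; k=4: 11130+4320+26·15·36=29490; k=5: 9176+0+26·8·36=16664 → min 16664.
Top-level splits: k=1: (M1..M1)·(M2..M6) → 0+16664+11·26·36 = 26960; k=2: (M1..M2)·(M3..M6) → 4004+10296+11·14·36 = 19844; k=3: (M1..M3)·(M4..M6) → 8162+11016+11·27·36 = 29870; k=4: (M1..M4)·(M5..M6) → 11984+4320+11·15·36 = 22244; k=5: (M1..M5)·(M6..M6) → 11464+0+11·8·36 = 14632.
Best split is after M5, i.e. k = 5.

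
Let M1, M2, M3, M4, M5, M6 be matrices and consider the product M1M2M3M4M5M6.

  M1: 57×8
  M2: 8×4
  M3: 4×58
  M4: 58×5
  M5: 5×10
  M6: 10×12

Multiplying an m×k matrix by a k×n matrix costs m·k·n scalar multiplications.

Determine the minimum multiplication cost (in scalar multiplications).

Adjacent pairs: M1M2 = 57·8·4 = 1824; M2M3 = 8·4·58 = 1856; M3M4 = 4·58·5 = 1160; M4M5 = 58·5·10 = 2900; M5M6 = 5·10·12 = 600.
Length 3: M1..M3: k=1: 0+1856+57·8·58=28304; k=2: 1824+0+57·4·58=15048 → min 15048 | M2..M4: k=2: 0+1160+8·4·5=1320; k=3: 1856+0+8·58·5=4176 → min 1320 | M3..M5: k=3: 0+2900+4·58·10=5220; k=4: 1160+0+4·5·10=1360 → min 1360 | M4..M6: k=4: 0+600+58·5·12=4080; k=5: 2900+0+58·10·12=9860 → min 4080.
Length 4: M1..M4: k=1: 0+1320+57·8·5=3600; k=2: 1824+1160+57·4·5=4124; k=3: 15048+0+57·58·5=31578 → min 3600 | M2..M5: k=2: 0+1360+8·4·10=1680; k=3: 1856+2900+8·58·10=9396; k=4: 1320+0+8·5·10=1720 → min 1680 | M3..M6: k=3: 0+4080+4·58·12=6864; k=4: 1160+600+4·5·12=2000; k=5: 1360+0+4·10·12=1840 → min 1840.
Length 5: M1..M5: k=1: 0+1680+57·8·10=6240; k=2: 1824+1360+57·4·10=5464; k=3: 15048+2900+57·58·10=51008; k=4: 3600+0+57·5·10=6450 → min 5464 | M2..M6: k=2: 0+1840+8·4·12=2224; k=3: 1856+4080+8·58·12=11504; k=4: 1320+600+8·5·12=2400; k=5: 1680+0+8·10·12=2640 → min 2224.
Length 6: M1..M6: k=1: 0+2224+57·8·12=7696; k=2: 1824+1840+57·4·12=6400; k=3: 15048+4080+57·58·12=58800; k=4: 3600+600+57·5·12=7620; k=5: 5464+0+57·10·12=12304 → min 6400.
Optimal order: ((M1M2)(((M3M4)M5)M6)) with cost 6400.

6400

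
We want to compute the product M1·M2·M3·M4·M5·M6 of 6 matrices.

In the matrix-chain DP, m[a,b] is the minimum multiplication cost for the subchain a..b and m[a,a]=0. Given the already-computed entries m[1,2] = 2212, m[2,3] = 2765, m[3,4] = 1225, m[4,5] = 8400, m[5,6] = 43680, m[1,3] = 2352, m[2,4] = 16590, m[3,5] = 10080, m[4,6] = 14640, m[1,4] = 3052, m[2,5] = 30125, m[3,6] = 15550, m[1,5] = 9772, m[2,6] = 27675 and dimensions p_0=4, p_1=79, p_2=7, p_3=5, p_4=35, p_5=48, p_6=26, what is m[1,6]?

m[1,6] = min over k∈[1,5] of m[1,k]+m[k+1,6]+p_{0}·p_k·p_{6}.
k=1: 0 + 27675 + 4·79·26 = 35891; k=2: 2212 + 15550 + 4·7·26 = 18490; k=3: 2352 + 14640 + 4·5·26 = 17512; k=4: 3052 + 43680 + 4·35·26 = 50372; k=5: 9772 + 0 + 4·48·26 = 14764.
Minimum: 14764 at k=5.

14764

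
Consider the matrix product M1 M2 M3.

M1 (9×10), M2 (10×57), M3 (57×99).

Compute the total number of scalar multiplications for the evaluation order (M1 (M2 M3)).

65340

(M2 M3): 10×57 by 57×99 → 10×99, cost 10·57·99 = 56430
(M1 (M2 M3)): 9×10 by 10×99 → 9×99, cost 9·10·99 = 8910; cumulative 65340
Total: 65340 scalar multiplications.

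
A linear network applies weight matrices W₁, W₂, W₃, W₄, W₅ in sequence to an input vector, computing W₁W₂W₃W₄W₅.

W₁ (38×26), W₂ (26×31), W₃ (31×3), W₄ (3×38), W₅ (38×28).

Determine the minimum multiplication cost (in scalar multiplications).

11766

Adjacent pairs: W₁W₂ = 38·26·31 = 30628; W₂W₃ = 26·31·3 = 2418; W₃W₄ = 31·3·38 = 3534; W₄W₅ = 3·38·28 = 3192.
Length 3: W₁..W₃: k=1: 0+2418+38·26·3=5382; k=2: 30628+0+38·31·3=34162 → min 5382 | W₂..W₄: k=2: 0+3534+26·31·38=34162; k=3: 2418+0+26·3·38=5382 → min 5382 | W₃..W₅: k=3: 0+3192+31·3·28=5796; k=4: 3534+0+31·38·28=36518 → min 5796.
Length 4: W₁..W₄: k=1: 0+5382+38·26·38=42926; k=2: 30628+3534+38·31·38=78926; k=3: 5382+0+38·3·38=9714 → min 9714 | W₂..W₅: k=2: 0+5796+26·31·28=28364; k=3: 2418+3192+26·3·28=7794; k=4: 5382+0+26·38·28=33046 → min 7794.
Length 5: W₁..W₅: k=1: 0+7794+38·26·28=35458; k=2: 30628+5796+38·31·28=69408; k=3: 5382+3192+38·3·28=11766; k=4: 9714+0+38·38·28=50146 → min 11766.
Optimal order: ((W₁(W₂W₃))(W₄W₅)) with cost 11766.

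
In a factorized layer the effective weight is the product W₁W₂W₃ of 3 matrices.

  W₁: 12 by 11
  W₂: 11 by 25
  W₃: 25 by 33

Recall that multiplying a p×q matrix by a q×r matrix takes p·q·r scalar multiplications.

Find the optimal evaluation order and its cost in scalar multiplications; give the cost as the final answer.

(W₁(W₂W₃)): cost 13431.
((W₁W₂)W₃): cost 13200.
Optimal: ((W₁W₂)W₃) with cost 13200.

13200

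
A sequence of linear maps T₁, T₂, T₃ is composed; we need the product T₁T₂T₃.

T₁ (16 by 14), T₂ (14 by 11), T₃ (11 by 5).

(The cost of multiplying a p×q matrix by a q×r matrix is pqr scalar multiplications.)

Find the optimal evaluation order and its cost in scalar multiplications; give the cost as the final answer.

(T₁(T₂T₃)): cost 1890.
((T₁T₂)T₃): cost 3344.
Optimal: (T₁(T₂T₃)) with cost 1890.

1890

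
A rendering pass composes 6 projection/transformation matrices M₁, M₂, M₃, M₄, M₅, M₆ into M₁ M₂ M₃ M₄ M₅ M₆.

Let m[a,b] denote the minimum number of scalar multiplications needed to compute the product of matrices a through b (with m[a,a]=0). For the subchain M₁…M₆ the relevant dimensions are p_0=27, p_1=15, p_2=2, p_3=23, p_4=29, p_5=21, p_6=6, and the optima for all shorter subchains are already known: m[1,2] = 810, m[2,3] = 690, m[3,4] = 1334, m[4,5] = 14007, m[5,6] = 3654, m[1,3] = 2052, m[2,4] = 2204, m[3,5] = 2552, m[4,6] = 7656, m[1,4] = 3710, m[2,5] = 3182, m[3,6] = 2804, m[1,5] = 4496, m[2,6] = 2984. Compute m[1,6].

m[1,6] = min over k∈[1,5] of m[1,k]+m[k+1,6]+p_{0}·p_k·p_{6}.
k=1: 0 + 2984 + 27·15·6 = 5414; k=2: 810 + 2804 + 27·2·6 = 3938; k=3: 2052 + 7656 + 27·23·6 = 13434; k=4: 3710 + 3654 + 27·29·6 = 12062; k=5: 4496 + 0 + 27·21·6 = 7898.
Minimum: 3938 at k=2.

3938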